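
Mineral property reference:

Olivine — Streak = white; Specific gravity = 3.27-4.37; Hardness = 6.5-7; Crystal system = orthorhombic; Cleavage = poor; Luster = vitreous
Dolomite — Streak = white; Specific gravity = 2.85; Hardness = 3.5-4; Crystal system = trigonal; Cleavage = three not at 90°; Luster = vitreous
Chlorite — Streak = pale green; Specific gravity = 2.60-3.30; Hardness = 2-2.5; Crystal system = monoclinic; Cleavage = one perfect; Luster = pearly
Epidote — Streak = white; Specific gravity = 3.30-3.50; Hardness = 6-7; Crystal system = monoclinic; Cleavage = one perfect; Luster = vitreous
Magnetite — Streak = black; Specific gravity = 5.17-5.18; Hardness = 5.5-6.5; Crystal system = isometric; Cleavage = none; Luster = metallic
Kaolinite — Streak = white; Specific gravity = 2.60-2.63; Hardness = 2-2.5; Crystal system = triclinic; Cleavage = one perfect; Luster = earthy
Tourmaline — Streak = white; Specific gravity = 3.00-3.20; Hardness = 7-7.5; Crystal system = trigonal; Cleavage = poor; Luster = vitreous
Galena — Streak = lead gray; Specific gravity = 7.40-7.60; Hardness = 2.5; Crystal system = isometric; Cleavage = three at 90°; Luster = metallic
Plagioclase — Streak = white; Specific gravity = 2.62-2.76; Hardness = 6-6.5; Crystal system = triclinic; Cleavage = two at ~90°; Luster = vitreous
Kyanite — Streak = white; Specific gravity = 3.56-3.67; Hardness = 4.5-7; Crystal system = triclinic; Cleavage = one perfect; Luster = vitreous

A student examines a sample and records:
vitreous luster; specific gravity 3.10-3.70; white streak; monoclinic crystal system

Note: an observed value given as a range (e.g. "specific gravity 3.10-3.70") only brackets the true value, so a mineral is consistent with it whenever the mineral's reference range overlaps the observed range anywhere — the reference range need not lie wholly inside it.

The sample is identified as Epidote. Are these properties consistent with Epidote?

Vitreous luster — is consistent with Epidote (vitreous luster).
Specific gravity 3.10-3.70 — is consistent with Epidote (SG 3.30-3.50).
White streak — is consistent with Epidote (white streak).
Monoclinic crystal system — is consistent with Epidote (monoclinic system).
Nothing contradicts Epidote.

Consistent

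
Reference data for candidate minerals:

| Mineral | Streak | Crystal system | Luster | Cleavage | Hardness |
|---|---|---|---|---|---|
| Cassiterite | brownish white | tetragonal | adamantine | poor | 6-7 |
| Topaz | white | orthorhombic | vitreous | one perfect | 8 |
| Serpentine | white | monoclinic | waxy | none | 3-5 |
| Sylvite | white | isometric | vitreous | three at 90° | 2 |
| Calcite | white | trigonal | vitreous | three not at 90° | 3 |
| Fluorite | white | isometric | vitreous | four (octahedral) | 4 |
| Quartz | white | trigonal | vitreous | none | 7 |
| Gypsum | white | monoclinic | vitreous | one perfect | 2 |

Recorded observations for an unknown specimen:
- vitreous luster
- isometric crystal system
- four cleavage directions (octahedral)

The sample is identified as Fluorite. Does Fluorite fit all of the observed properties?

Vitreous luster — agrees with Fluorite (vitreous luster).
Isometric crystal system — agrees with Fluorite (isometric system).
Four cleavage directions (octahedral) — agrees with Fluorite (cleavage four (octahedral)).
Every observed property is compatible with the reference values for Fluorite.

Yes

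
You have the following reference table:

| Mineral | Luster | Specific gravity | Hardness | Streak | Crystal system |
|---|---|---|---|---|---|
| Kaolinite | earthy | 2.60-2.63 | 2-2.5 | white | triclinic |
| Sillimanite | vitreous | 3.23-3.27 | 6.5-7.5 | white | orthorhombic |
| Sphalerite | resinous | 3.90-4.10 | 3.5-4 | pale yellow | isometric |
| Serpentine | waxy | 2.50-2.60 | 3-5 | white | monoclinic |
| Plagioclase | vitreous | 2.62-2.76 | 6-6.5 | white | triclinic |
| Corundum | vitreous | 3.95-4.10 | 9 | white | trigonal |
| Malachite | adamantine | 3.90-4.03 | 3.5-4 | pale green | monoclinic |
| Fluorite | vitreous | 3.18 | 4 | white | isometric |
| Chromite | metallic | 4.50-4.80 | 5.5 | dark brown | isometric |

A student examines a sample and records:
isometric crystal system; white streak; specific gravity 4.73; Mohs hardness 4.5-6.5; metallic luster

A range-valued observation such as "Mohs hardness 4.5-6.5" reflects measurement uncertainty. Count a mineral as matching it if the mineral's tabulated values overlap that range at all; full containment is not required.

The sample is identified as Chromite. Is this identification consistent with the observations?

Isometric crystal system — consistent with Chromite (isometric system).
White streak — Chromite has dark brown streak; a mismatch.
Specific gravity 4.73 — consistent with Chromite (SG 4.50-4.80).
Mohs hardness 4.5-6.5 — consistent with Chromite (hardness 5.5).
Metallic luster — consistent with Chromite (metallic luster).
The streak observation rules out Chromite.

No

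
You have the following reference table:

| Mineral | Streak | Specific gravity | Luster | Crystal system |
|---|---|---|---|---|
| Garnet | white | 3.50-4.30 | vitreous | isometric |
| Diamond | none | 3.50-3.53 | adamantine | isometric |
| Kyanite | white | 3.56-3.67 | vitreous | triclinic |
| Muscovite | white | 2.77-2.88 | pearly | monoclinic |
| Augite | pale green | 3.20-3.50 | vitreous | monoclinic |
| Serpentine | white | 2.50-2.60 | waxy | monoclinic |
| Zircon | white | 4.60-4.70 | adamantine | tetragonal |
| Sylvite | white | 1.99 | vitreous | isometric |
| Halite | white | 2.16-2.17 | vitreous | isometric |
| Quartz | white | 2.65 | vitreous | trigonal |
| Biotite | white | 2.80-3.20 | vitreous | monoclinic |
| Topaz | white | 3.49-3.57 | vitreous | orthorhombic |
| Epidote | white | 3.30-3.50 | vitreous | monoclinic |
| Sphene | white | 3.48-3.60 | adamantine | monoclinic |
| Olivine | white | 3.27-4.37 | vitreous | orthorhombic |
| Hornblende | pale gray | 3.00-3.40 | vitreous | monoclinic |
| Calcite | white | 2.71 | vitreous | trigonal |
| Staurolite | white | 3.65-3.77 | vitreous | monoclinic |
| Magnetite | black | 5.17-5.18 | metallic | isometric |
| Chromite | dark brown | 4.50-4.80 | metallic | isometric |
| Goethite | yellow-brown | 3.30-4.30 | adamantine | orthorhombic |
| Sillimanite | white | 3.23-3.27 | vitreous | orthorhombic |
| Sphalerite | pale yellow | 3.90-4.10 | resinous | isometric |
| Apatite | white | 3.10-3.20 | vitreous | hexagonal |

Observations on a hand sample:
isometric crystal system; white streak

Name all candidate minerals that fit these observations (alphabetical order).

Garnet, Halite, Sylvite

Isometric crystal system: narrows the field to Garnet, Diamond, Sylvite, Halite, Magnetite, Chromite, Sphalerite.
White streak: narrows the field to Garnet, Sylvite, Halite.
The minerals that satisfy all observations are Garnet, Halite, Sylvite.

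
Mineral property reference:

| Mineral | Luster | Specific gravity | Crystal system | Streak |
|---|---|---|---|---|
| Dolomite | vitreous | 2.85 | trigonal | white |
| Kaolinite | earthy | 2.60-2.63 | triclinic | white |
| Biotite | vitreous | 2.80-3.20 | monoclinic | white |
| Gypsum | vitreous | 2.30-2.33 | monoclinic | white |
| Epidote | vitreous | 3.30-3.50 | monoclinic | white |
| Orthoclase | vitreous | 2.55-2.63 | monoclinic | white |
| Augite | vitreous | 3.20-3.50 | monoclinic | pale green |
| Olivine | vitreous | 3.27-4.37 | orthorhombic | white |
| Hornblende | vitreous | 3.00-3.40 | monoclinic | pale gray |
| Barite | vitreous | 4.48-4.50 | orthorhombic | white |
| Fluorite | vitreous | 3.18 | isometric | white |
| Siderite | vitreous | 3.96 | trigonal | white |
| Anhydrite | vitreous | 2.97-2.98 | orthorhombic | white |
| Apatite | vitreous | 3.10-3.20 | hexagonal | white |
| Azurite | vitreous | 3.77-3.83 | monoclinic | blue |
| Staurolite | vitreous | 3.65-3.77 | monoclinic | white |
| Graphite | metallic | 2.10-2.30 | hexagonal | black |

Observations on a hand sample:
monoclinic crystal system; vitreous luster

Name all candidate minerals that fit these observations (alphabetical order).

Augite, Azurite, Biotite, Epidote, Gypsum, Hornblende, Orthoclase, Staurolite

Monoclinic crystal system — leaves Biotite, Gypsum, Epidote, Orthoclase, Augite, Hornblende, Azurite, Staurolite.
Vitreous luster — consistent with all remaining minerals.
Consistent with every observation: Augite, Azurite, Biotite, Epidote, Gypsum, Hornblende, Orthoclase, Staurolite.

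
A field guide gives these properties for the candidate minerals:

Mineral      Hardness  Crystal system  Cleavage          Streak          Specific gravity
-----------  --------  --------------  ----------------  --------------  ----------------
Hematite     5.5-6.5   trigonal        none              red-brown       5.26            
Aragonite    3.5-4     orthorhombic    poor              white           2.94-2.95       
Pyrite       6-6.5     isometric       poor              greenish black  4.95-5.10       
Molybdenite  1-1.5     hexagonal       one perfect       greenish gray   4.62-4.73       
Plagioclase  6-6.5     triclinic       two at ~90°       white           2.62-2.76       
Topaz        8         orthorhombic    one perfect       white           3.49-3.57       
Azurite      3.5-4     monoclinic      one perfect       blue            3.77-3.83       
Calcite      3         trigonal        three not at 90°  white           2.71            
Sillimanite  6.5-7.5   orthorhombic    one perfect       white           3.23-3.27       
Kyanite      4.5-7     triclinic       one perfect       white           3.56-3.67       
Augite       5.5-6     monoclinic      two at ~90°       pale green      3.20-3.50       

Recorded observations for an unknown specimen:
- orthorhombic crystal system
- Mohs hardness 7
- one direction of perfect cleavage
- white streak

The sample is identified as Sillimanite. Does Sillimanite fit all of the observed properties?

Orthorhombic crystal system — is consistent with Sillimanite (orthorhombic system).
Mohs hardness 7 — is consistent with Sillimanite (hardness 6.5-7.5).
One direction of perfect cleavage — is consistent with Sillimanite (cleavage one perfect).
White streak — is consistent with Sillimanite (white streak).
All observations are consistent with the tabulated values for Sillimanite.

Yes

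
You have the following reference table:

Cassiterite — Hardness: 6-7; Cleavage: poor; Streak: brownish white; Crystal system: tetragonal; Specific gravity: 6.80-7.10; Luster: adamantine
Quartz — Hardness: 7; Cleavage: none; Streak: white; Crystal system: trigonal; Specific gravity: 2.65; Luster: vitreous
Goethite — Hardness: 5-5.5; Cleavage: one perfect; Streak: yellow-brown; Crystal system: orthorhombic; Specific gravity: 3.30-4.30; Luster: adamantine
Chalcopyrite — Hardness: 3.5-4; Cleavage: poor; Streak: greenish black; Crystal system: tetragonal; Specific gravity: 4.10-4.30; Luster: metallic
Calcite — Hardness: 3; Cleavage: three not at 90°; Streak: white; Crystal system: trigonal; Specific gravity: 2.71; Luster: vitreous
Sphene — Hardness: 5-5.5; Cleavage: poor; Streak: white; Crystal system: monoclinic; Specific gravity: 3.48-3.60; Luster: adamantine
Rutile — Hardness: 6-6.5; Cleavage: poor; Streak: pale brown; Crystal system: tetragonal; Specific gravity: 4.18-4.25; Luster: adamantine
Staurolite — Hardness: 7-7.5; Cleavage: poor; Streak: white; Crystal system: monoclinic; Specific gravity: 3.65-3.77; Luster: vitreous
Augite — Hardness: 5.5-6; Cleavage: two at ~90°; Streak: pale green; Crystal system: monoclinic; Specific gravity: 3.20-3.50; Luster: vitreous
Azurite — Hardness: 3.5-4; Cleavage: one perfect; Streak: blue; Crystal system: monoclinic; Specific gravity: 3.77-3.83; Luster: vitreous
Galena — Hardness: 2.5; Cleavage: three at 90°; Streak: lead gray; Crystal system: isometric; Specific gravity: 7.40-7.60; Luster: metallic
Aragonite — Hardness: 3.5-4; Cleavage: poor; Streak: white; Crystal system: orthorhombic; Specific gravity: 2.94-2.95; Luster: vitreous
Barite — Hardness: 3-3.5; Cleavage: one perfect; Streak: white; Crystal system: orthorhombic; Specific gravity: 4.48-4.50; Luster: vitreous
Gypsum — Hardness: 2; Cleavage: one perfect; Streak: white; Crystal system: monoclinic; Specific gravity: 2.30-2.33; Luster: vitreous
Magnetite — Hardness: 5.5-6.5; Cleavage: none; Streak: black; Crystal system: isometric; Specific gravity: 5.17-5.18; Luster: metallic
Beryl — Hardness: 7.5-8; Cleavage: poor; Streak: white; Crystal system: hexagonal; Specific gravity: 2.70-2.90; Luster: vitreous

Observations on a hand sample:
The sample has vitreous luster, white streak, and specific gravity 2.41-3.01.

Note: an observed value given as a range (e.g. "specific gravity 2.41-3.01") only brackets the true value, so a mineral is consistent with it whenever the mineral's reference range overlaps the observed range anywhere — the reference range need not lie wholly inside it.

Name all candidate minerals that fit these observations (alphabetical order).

Vitreous luster — Quartz, Calcite, Staurolite, Augite, Azurite, Aragonite, Barite, Gypsum, Beryl remain.
White streak excludes Augite, Azurite.
Specific gravity 2.41-3.01 eliminates Staurolite, Barite, Gypsum.
Remaining candidates: Aragonite, Beryl, Calcite, Quartz.

Aragonite, Beryl, Calcite, Quartz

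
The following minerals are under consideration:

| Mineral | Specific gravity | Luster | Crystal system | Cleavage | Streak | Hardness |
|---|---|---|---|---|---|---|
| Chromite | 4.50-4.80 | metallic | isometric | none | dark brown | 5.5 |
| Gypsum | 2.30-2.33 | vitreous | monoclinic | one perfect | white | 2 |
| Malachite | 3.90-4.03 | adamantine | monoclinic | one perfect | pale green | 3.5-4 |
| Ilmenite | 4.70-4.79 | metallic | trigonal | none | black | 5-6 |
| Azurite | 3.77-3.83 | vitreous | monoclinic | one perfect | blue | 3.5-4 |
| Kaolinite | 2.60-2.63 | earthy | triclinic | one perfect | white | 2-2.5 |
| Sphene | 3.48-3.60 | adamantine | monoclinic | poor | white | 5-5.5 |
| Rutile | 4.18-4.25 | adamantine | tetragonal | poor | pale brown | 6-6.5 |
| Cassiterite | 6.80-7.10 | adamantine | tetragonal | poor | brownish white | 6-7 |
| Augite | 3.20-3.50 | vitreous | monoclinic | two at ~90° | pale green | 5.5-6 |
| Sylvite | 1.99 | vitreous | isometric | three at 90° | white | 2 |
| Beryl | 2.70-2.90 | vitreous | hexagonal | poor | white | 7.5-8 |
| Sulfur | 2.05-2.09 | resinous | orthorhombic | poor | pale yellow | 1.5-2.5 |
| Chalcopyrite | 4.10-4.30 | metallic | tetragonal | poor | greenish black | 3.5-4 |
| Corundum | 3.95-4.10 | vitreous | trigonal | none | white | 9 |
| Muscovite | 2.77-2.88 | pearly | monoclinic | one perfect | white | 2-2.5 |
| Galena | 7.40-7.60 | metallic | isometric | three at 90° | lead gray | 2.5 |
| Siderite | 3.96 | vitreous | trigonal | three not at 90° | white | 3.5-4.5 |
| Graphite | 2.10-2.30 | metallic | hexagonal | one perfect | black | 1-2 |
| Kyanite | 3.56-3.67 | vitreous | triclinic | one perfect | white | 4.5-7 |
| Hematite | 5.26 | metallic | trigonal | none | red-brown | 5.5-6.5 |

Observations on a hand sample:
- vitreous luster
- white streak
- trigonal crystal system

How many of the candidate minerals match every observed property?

Vitreous luster — only Gypsum, Azurite, Augite, Sylvite, Beryl, Corundum, Siderite, Kyanite remain.
White streak excludes Azurite, Augite.
Trigonal crystal system — Corundum, Siderite remain.
The minerals that satisfy all observations are Corundum, Siderite.
That is 2 minerals.

2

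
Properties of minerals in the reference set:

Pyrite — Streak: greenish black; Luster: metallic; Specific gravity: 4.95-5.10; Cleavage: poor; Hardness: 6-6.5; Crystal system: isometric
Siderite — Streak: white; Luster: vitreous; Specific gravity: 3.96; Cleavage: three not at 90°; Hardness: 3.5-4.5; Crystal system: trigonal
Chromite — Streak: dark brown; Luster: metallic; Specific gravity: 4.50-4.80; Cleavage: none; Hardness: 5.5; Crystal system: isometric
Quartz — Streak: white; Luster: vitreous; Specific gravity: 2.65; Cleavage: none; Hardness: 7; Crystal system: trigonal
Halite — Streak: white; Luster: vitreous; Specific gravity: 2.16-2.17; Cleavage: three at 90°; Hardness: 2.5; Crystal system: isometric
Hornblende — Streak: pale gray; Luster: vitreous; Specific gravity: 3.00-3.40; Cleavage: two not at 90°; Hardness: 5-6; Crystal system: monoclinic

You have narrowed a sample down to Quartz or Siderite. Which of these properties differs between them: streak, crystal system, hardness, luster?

hardness

Streak: both white — no difference.
Crystal system: both trigonal — no difference.
Hardness: Quartz 7, Siderite 3.5-4.5 — different.
Luster: both vitreous — no difference.
Of the listed properties, hardness is the one that separates them.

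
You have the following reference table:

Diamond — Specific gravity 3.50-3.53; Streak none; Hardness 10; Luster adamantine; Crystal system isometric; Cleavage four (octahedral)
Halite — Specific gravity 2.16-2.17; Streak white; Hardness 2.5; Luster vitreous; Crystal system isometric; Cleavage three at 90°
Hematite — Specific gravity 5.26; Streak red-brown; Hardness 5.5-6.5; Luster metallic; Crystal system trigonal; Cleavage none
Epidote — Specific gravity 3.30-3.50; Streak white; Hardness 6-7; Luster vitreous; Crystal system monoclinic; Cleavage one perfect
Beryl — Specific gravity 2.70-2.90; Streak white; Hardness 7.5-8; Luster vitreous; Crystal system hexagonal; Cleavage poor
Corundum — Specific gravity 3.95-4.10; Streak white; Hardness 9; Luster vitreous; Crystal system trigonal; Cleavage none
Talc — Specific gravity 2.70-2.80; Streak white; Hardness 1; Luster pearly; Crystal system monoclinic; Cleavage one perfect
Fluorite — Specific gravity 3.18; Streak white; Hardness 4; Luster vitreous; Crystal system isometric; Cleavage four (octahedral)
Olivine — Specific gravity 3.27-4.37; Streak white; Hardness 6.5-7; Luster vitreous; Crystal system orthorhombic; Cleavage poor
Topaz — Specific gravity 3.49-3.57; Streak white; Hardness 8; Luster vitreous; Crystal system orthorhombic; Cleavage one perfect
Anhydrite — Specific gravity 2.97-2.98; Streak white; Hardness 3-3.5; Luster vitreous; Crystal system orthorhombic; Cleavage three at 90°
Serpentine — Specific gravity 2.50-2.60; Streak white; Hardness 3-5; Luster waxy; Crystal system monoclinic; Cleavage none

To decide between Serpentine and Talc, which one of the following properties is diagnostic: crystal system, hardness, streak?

Crystal system: both monoclinic — shared.
Hardness: Serpentine 3-5, Talc 1 — distinct.
Streak: both white — shared.
Of the listed properties, hardness is the one that separates them.

hardness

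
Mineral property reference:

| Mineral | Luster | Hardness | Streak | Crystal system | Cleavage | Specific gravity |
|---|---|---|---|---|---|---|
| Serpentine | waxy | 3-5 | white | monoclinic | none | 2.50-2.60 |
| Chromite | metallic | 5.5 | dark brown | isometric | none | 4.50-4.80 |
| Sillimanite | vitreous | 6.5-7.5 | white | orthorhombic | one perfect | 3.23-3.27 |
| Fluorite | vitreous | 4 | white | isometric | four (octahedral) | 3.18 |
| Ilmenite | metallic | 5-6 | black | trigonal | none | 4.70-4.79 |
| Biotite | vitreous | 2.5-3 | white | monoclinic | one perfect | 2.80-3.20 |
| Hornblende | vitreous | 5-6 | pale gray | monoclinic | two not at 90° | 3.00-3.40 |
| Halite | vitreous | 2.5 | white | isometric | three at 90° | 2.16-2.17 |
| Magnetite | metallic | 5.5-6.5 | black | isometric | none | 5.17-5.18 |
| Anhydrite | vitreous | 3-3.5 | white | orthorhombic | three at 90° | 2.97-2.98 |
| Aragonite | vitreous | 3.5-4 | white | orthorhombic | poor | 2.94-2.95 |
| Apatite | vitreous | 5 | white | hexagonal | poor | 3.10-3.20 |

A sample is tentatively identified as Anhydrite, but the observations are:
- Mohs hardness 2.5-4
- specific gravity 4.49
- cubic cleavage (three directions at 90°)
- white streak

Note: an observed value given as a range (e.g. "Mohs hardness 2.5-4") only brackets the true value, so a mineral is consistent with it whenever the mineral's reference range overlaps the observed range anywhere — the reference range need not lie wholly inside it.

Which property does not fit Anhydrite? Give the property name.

specific gravity

Mohs hardness 2.5-4: Anhydrite has hardness 3-3.5 — matches.
Specific gravity 4.49: Anhydrite has SG 2.97-2.98 — outside the reference range.
Cubic cleavage (three directions at 90°): Anhydrite has cleavage three at 90° — matches.
White streak: Anhydrite has white streak — matches.
Everything matches except the specific gravity.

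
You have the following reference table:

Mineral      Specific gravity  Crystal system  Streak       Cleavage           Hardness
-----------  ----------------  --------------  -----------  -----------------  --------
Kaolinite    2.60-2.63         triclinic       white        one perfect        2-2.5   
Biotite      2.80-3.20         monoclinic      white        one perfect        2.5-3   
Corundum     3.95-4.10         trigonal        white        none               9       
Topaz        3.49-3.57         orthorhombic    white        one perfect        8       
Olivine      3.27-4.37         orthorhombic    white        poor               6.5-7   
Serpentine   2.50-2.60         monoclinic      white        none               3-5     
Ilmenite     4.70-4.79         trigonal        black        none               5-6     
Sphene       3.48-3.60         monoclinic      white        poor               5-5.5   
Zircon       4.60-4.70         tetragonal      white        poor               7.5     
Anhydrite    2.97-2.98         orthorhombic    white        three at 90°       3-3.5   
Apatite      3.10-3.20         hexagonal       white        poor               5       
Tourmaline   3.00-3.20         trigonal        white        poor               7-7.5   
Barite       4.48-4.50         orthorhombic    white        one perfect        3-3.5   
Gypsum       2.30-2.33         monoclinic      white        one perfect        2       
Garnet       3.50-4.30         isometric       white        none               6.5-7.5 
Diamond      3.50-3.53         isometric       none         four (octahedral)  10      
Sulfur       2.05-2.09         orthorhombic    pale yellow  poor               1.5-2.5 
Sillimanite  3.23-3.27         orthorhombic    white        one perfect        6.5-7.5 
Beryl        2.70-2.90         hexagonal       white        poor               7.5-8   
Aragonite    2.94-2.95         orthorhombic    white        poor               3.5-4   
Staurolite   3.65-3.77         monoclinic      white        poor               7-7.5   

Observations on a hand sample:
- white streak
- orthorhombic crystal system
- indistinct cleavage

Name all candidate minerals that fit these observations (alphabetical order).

Aragonite, Olivine

White streak is inconsistent with Ilmenite, Diamond, Sulfur.
Orthorhombic crystal system: leaves Topaz, Olivine, Anhydrite, Barite, Sillimanite, Aragonite.
Indistinct cleavage: narrows the field to Olivine, Aragonite.
Consistent with every observation: Aragonite, Olivine.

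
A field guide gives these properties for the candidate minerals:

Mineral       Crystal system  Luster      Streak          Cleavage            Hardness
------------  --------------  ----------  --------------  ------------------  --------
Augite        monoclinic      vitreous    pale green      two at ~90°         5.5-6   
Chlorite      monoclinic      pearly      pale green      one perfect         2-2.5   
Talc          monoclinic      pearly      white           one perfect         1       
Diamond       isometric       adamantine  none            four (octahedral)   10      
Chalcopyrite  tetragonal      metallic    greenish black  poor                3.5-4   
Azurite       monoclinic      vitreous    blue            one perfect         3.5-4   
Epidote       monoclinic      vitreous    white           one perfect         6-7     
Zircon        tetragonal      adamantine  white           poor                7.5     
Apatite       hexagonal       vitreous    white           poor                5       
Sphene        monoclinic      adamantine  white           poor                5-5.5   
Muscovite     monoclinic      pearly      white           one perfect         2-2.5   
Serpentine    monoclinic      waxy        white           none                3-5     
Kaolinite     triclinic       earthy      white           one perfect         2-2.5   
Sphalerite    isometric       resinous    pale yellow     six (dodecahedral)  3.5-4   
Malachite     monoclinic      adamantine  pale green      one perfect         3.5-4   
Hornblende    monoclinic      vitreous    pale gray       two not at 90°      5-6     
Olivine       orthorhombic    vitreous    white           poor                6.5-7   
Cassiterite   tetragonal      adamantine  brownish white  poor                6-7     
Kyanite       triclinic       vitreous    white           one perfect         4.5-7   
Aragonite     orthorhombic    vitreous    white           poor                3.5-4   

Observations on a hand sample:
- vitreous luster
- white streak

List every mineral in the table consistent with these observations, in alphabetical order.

Vitreous luster — only Augite, Azurite, Epidote, Apatite, Hornblende, Olivine, Kyanite, Aragonite remain.
White streak rules out Augite, Azurite, Hornblende.
The minerals that satisfy all observations are Apatite, Aragonite, Epidote, Kyanite, Olivine.

Apatite, Aragonite, Epidote, Kyanite, Olivine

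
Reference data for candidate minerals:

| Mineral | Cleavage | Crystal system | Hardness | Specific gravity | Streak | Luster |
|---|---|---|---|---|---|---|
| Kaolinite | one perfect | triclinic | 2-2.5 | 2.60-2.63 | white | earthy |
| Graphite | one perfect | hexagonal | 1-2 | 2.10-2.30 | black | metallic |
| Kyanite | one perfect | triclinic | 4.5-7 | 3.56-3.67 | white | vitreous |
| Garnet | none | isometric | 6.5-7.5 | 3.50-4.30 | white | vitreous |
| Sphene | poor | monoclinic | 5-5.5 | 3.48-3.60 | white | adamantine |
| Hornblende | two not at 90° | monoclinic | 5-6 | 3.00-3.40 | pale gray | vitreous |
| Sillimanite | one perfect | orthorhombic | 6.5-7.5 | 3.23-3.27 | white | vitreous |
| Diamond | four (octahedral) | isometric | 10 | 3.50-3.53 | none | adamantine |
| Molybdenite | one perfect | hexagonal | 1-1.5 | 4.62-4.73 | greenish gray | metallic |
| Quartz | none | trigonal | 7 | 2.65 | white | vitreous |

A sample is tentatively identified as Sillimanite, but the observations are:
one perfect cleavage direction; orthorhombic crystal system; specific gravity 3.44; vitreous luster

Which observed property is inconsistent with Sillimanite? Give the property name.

specific gravity

One perfect cleavage direction: Sillimanite has cleavage one perfect — consistent.
Orthorhombic crystal system: Sillimanite has orthorhombic system — consistent.
Specific gravity 3.44: Sillimanite has SG 3.23-3.27 — inconsistent.
Vitreous luster: Sillimanite has vitreous luster — consistent.
Everything matches except the specific gravity.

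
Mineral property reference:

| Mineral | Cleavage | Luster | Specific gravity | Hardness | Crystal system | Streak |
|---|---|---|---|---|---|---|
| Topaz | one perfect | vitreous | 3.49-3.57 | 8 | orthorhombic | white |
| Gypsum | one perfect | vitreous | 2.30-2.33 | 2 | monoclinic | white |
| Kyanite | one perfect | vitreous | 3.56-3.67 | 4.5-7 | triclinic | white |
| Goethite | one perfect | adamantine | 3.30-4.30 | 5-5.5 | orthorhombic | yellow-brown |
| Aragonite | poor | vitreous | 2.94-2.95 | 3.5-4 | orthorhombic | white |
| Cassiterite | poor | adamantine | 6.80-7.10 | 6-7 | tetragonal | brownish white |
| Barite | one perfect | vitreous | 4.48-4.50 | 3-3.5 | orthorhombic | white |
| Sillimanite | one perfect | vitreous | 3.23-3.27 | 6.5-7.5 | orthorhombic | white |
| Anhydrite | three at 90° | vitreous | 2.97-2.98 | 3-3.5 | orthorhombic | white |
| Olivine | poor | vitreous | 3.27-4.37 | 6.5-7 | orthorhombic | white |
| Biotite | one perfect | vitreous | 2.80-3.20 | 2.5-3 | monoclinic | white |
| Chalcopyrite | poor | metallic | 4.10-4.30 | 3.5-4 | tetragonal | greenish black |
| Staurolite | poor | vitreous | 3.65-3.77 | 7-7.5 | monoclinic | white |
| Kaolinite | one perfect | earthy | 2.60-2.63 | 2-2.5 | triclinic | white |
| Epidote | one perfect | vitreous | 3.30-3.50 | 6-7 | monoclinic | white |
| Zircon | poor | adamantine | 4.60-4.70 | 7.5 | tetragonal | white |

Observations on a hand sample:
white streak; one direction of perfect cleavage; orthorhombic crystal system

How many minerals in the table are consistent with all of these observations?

3

White streak rules out Goethite, Cassiterite, Chalcopyrite.
One direction of perfect cleavage rules out Aragonite, Anhydrite, Olivine, Staurolite, Zircon.
Orthorhombic crystal system — narrows the field to Topaz, Barite, Sillimanite.
The minerals that satisfy all observations are Barite, Sillimanite, Topaz.
That is 3 minerals.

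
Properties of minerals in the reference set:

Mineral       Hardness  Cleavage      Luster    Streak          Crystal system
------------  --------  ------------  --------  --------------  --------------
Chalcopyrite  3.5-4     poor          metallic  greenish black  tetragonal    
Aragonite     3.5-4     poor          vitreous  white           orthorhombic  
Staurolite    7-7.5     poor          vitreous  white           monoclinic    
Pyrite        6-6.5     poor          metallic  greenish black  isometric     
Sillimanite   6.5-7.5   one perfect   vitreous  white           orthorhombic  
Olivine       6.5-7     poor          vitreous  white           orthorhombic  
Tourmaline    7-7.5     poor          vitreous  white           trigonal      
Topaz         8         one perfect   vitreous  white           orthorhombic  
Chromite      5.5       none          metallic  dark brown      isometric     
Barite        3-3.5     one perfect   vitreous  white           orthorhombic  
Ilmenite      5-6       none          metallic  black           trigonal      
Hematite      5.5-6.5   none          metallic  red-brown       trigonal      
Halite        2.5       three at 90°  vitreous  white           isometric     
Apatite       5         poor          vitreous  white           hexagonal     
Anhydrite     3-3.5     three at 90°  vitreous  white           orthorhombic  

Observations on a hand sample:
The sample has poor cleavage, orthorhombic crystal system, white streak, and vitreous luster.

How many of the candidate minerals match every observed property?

2

Poor cleavage: only Chalcopyrite, Aragonite, Staurolite, Pyrite, Olivine, Tourmaline, Apatite remain.
Orthorhombic crystal system: Aragonite, Olivine remain.
White streak: no further eliminations.
Vitreous luster: all remaining candidates fit.
The minerals that satisfy all observations are Aragonite, Olivine.
That is 2 minerals.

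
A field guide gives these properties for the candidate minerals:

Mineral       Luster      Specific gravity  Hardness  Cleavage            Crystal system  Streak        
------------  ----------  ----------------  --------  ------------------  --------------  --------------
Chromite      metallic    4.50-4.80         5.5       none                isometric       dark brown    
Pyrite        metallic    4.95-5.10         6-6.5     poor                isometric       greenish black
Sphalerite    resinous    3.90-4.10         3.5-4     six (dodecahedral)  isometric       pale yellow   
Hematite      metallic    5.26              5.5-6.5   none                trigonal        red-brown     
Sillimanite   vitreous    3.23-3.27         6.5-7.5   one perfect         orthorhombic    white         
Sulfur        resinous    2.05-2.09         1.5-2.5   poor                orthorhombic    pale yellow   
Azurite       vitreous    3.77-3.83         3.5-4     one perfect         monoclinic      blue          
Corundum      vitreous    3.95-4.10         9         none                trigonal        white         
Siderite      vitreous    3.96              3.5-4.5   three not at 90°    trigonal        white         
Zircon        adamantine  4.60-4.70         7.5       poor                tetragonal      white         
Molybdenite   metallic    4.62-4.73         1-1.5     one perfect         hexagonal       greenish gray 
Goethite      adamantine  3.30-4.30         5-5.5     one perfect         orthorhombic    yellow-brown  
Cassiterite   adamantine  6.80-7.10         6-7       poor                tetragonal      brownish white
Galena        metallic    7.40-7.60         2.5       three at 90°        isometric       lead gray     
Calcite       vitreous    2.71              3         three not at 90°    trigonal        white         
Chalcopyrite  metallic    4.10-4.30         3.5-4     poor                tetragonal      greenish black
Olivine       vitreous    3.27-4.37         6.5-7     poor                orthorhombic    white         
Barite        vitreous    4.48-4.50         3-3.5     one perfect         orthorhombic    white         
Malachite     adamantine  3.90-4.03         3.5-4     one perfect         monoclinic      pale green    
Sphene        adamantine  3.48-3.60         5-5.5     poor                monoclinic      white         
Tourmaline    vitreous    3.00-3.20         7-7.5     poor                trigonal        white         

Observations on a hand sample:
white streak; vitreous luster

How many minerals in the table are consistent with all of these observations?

7

White streak — narrows the field to Sillimanite, Corundum, Siderite, Zircon, Calcite, Olivine, Barite, Sphene, Tourmaline.
Vitreous luster rules out Zircon, Sphene.
Consistent with every observation: Barite, Calcite, Corundum, Olivine, Siderite, Sillimanite, Tourmaline.
That is 7 minerals.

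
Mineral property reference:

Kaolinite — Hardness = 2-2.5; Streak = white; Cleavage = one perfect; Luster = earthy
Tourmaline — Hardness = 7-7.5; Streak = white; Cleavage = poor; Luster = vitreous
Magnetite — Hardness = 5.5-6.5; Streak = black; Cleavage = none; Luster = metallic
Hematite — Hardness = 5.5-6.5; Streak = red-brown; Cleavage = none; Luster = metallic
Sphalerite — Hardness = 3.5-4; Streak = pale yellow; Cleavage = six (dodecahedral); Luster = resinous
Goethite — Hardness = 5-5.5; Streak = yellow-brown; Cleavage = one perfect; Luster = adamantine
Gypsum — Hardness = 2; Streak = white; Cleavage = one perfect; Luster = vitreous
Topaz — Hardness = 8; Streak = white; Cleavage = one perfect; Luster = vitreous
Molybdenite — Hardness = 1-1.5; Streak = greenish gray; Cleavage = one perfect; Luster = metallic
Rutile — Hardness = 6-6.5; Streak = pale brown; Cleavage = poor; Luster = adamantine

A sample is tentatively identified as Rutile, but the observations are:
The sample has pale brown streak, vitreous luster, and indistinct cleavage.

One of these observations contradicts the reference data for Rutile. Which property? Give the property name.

luster

Pale brown streak: Rutile has pale brown streak — agrees.
Vitreous luster: Rutile has adamantine luster — inconsistent.
Indistinct cleavage: Rutile has cleavage poor — agrees.
The luster is the one property that does not fit.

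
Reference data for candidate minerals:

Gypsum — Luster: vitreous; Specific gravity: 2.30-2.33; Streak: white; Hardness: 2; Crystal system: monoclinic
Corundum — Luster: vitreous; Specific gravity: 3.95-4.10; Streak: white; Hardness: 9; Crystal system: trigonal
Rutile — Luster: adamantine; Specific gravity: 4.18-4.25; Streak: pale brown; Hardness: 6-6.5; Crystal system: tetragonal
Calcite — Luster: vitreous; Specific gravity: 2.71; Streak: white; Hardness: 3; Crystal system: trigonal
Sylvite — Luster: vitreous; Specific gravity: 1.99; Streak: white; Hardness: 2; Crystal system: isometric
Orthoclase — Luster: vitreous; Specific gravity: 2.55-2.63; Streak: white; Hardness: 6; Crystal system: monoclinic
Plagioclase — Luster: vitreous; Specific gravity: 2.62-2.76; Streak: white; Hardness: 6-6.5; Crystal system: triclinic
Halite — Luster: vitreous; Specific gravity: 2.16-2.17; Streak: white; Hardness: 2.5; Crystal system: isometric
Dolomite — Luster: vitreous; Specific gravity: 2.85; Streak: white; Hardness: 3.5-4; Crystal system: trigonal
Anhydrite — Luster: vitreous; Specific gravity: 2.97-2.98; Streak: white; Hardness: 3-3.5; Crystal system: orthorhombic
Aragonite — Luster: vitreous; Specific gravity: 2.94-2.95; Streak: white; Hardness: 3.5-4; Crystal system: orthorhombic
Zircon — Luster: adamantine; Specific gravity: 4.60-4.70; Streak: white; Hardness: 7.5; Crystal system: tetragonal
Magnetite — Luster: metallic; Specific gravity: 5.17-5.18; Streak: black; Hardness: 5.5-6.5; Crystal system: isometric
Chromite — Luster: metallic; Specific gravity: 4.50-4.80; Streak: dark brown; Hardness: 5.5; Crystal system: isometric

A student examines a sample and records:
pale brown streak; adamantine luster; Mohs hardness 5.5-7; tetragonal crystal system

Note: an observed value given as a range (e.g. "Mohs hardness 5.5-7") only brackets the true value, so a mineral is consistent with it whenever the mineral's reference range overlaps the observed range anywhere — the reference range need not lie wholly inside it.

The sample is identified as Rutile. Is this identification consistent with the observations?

Pale brown streak — is consistent with Rutile (pale brown streak).
Adamantine luster — is consistent with Rutile (adamantine luster).
Mohs hardness 5.5-7 — is consistent with Rutile (hardness 6-6.5).
Tetragonal crystal system — is consistent with Rutile (tetragonal system).
All observations are consistent with the tabulated values for Rutile.

Consistent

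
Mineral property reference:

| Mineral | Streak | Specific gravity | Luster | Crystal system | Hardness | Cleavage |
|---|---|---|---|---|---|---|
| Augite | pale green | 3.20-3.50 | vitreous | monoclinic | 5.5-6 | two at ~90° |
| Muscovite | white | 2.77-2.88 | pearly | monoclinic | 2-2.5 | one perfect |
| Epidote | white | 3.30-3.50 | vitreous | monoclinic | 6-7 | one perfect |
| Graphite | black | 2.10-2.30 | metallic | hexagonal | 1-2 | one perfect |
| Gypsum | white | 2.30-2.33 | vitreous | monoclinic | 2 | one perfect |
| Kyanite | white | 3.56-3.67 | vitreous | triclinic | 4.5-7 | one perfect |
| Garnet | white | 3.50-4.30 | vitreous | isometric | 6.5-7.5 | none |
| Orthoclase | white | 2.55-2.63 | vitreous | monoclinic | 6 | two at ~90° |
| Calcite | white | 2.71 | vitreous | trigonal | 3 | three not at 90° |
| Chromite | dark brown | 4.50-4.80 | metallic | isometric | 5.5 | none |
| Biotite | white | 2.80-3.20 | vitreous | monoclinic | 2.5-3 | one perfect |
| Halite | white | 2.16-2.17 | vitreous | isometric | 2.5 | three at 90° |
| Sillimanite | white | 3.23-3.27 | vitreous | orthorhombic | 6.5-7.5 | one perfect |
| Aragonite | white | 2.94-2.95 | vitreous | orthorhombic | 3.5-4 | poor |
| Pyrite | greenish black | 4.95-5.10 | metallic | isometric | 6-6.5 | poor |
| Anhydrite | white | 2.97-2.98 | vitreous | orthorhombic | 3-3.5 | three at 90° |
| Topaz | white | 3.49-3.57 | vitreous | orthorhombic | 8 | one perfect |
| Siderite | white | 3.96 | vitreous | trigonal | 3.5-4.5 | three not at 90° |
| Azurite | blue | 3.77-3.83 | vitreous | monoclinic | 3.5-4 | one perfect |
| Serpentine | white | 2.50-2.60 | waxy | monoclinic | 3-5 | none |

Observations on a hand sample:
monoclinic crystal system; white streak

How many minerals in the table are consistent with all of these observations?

6

Monoclinic crystal system — leaves Augite, Muscovite, Epidote, Gypsum, Orthoclase, Biotite, Azurite, Serpentine.
White streak eliminates Augite, Azurite.
Consistent with every observation: Biotite, Epidote, Gypsum, Muscovite, Orthoclase, Serpentine.
That is 6 minerals.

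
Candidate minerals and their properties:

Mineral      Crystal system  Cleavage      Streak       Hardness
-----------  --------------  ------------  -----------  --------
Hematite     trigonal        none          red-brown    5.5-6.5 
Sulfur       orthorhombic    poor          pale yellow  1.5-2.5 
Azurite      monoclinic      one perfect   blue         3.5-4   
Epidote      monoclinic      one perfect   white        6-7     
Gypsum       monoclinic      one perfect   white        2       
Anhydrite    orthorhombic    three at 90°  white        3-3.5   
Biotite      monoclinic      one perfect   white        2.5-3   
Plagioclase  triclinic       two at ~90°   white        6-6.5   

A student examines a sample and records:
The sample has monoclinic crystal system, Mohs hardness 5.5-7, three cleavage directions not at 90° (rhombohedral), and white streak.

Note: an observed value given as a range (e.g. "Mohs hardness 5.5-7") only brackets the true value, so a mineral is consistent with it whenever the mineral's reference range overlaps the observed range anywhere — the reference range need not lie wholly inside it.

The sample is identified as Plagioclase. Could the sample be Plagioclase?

Monoclinic crystal system — Plagioclase has triclinic system; a mismatch.
Mohs hardness 5.5-7 — matches Plagioclase (hardness 6-6.5).
Three cleavage directions not at 90° (rhombohedral) — Plagioclase has cleavage two at ~90°; a mismatch.
White streak — matches Plagioclase (white streak).
2 of the observed properties are inconsistent with Plagioclase.

No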